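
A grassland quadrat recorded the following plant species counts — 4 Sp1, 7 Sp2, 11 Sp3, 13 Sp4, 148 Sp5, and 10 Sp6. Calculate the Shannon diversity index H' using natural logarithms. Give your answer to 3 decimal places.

Total N = 4+7+11+13+148+10 = 193, so the proportions are 0.02073, 0.03627, 0.05699, 0.06736, 0.76684, 0.05181 (working shown to 5 dp, full precision carried).
Each pᵢ ln pᵢ term: 0.02073×(-3.87640)=-0.08034, 0.03627×(-3.31678)=-0.12030, 0.05699×(-2.86479)=-0.16328, 0.06736×(-2.69774)=-0.18171, 0.76684×(-0.26548)=-0.20358, 0.05181×(-2.96011)=-0.15337.
Sum = -0.90258, so H' = 0.903.

0.903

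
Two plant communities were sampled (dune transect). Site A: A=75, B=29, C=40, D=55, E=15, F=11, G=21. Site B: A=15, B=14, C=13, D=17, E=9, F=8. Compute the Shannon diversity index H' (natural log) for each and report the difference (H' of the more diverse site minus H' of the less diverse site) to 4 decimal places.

0.0055

Site A: N=246, proportions 0.304878, 0.117886, 0.162602, 0.223577, 0.060976, 0.044715, 0.085366, giving H' = 1.764054 (working shown to 6 dp, full precision carried).
Site B: N=76, proportions 0.197368, 0.184211, 0.171053, 0.223684, 0.118421, 0.105263, giving H' = 1.758535.
Difference = |1.764054 − 1.758535| = 0.005519, i.e. 0.0055 to 4 decimal places.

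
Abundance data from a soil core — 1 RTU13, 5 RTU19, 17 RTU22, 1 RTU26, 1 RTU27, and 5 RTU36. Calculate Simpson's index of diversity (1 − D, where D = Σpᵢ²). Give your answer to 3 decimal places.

Total N = 1+5+17+1+1+5 = 30, so the proportions are 0.03333, 0.16667, 0.56667, 0.03333, 0.03333, 0.16667 (working shown to 5 dp, full precision carried).
D = 0.03333² + 0.16667² + 0.56667² + 0.03333² + 0.03333² + 0.16667² = 0.00111 + 0.02778 + 0.32111 + 0.00111 + 0.00111 + 0.02778 = 0.38000.
So 1 − D = 0.62000, i.e. 0.620 to 3 decimal places.

0.620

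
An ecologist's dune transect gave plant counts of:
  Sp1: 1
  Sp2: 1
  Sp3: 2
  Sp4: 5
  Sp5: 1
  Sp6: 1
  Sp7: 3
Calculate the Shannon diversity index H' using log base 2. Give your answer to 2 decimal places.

Total N = 1+1+2+5+1+1+3 = 14, so the proportions are 0.0714, 0.0714, 0.1429, 0.3571, 0.0714, 0.0714, 0.2143 (working shown to 4 dp, full precision carried).
Each pᵢ log₂ pᵢ term: 0.0714×(-3.8074)=-0.2720, 0.0714×(-3.8074)=-0.2720, 0.1429×(-2.8074)=-0.4011, 0.3571×(-1.4854)=-0.5305, 0.0714×(-3.8074)=-0.2720, 0.0714×(-3.8074)=-0.2720, 0.2143×(-2.2224)=-0.4762.
Sum = -2.4956, so H' = 2.50.

2.50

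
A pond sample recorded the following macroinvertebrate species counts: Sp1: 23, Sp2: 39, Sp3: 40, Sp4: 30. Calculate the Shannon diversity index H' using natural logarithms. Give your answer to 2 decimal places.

1.36

Total N = 23+39+40+30 = 132, so the proportions are 0.1742, 0.2955, 0.303, 0.2273 (working shown to 4 dp, full precision carried).
Each pᵢ ln pᵢ term: 0.1742×(-1.7473)=-0.3045, 0.2955×(-1.2192)=-0.3602, 0.303×(-1.1939)=-0.3618, 0.2273×(-1.4816)=-0.3367.
Sum = -1.3632, so H' = 1.36.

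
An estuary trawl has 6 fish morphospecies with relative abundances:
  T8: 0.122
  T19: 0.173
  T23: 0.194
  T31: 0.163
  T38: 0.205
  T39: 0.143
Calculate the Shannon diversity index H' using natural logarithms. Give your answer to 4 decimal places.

Each pᵢ ln pᵢ term (working shown to 6 dp, full precision carried): 0.122×(-2.103734)=-0.256656, 0.173×(-1.754464)=-0.303522, 0.194×(-1.639897)=-0.318140, 0.163×(-1.814005)=-0.295683, 0.205×(-1.584745)=-0.324873, 0.143×(-1.944911)=-0.278122.
Sum = -1.776996, so H' = 1.7770.

1.7770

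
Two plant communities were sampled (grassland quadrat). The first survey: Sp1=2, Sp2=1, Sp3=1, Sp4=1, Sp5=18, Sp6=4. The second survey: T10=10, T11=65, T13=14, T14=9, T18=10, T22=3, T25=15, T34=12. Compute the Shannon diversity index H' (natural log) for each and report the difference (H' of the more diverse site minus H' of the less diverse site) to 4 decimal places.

The first survey: N=27, proportions 0.074074, 0.037037, 0.037037, 0.037037, 0.666667, 0.148148, giving H' = 1.112201 (working shown to 6 dp, full precision carried).
The second survey: N=138, proportions 0.072464, 0.471014, 0.101449, 0.065217, 0.072464, 0.021739, 0.108696, 0.086957, giving H' = 1.682006.
Difference = |1.112201 − 1.682006| = 0.569805, i.e. 0.5698 to 4 decimal places.

0.5698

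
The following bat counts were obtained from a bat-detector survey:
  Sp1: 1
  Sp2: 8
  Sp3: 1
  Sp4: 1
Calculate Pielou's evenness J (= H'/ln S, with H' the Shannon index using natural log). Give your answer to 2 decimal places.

Total N = 1+8+1+1 = 11, so the proportions are 0.0909, 0.7273, 0.0909, 0.0909 (working shown to 4 dp, full precision carried).
H' = −Σ pᵢ ln pᵢ = −((-0.2180) + (-0.2316) + (-0.2180) + (-0.2180)) = 0.8856.
With S = 4 species, ln S = 1.3863, so J = 0.8856/1.3863 = 0.6388, i.e. 0.64 to 2 decimal places.

0.64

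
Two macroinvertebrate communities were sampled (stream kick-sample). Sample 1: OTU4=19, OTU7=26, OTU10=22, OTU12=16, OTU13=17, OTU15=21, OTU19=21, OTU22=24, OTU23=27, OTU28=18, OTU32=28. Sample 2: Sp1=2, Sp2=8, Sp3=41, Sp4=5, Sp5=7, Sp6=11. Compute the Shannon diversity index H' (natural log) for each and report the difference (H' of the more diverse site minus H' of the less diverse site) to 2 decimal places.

1.03

Sample 1: N=239, proportions 0.0795, 0.1088, 0.0921, 0.0669, 0.0711, 0.0879, 0.0879, 0.1004, 0.113, 0.0753, 0.1172, giving H' = 2.3817 (working shown to 4 dp, full precision carried).
Sample 2: N=74, proportions 0.027, 0.1081, 0.5541, 0.0676, 0.0946, 0.1486, giving H' = 1.3537.
Difference = |2.3817 − 1.3537| = 1.0280, i.e. 1.03 to 2 decimal places.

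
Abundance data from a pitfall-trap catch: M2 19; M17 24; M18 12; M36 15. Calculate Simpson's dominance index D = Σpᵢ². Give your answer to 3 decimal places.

0.267

Total N = 19+24+12+15 = 70, so the proportions are 0.27143, 0.34286, 0.17143, 0.21429 (working shown to 5 dp, full precision carried).
D = 0.27143² + 0.34286² + 0.17143² + 0.21429² = 0.07367 + 0.11755 + 0.02939 + 0.04592 = 0.26653.
To 3 decimal places, D = 0.267.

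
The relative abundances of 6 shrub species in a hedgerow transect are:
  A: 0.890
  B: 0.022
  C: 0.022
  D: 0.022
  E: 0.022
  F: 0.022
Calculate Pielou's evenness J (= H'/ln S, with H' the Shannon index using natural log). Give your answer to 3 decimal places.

H' = −Σ pᵢ ln pᵢ = −((-0.10372) + (-0.08397) + (-0.08397) + (-0.08397) + (-0.08397) + (-0.08397)) = 0.52355 (working shown to 5 dp, full precision carried).
With S = 6 species, ln S = 1.79176, so J = 0.52355/1.79176 = 0.29220, i.e. 0.292 to 3 decimal places.

0.292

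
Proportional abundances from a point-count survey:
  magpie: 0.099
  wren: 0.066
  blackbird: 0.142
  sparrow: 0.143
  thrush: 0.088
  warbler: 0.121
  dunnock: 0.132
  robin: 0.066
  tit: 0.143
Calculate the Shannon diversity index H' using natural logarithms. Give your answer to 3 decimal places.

2.158

Each pᵢ ln pᵢ term (working shown to 5 dp, full precision carried): 0.099×(-2.31264)=-0.22895, 0.066×(-2.71810)=-0.17939, 0.142×(-1.95193)=-0.27717, 0.143×(-1.94491)=-0.27812, 0.088×(-2.43042)=-0.21388, 0.121×(-2.11196)=-0.25555, 0.132×(-2.02495)=-0.26729, 0.066×(-2.71810)=-0.17939, 0.143×(-1.94491)=-0.27812.
Sum = -2.15788, so H' = 2.158.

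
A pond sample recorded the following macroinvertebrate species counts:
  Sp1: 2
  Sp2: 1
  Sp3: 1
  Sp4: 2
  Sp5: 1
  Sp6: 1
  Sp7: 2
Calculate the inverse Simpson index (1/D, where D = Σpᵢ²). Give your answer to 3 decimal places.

6.250

Total N = 2+1+1+2+1+1+2 = 10, so the proportions are 0.2, 0.1, 0.1, 0.2, 0.1, 0.1, 0.2 (working shown to 7 dp, full precision carried).
D = 0.2² + 0.1² + 0.1² + 0.2² + 0.1² + 0.1² + 0.2² = 0.0400000 + 0.0100000 + 0.0100000 + 0.0400000 + 0.0100000 + 0.0100000 + 0.0400000 = 0.1600000.
So 1/D = 6.25000, i.e. 6.250 to 3 decimal places.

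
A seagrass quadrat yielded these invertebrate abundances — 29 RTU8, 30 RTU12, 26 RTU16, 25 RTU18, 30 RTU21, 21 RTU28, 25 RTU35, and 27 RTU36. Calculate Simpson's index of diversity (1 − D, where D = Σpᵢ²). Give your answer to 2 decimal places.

0.87

Total N = 29+30+26+25+30+21+25+27 = 213, so the proportions are 0.1362, 0.1408, 0.1221, 0.1174, 0.1408, 0.0986, 0.1174, 0.1268 (working shown to 4 dp, full precision carried).
D = 0.1362² + 0.1408² + 0.1221² + 0.1174² + 0.1408² + 0.0986² + 0.1174² + 0.1268² = 0.0185 + 0.0198 + 0.0149 + 0.0138 + 0.0198 + 0.0097 + 0.0138 + 0.0161 = 0.1265.
So 1 − D = 0.8735, i.e. 0.87 to 2 decimal places.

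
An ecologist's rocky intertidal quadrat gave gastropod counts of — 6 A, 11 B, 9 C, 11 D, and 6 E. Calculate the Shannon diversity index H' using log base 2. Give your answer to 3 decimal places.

2.271

Total N = 6+11+9+11+6 = 43, so the proportions are 0.13953, 0.25581, 0.2093, 0.25581, 0.13953 (working shown to 5 dp, full precision carried).
Each pᵢ log₂ pᵢ term: 0.13953×(-2.84130)=-0.39646, 0.25581×(-1.96683)=-0.50314, 0.2093×(-2.25634)=-0.47226, 0.25581×(-1.96683)=-0.50314, 0.13953×(-2.84130)=-0.39646.
Sum = -2.27147, so H' = 2.271.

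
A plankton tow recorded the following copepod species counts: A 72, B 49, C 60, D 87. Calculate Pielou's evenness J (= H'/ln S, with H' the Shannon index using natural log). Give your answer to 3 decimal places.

0.984

Total N = 72+49+60+87 = 268, so the proportions are 0.26866, 0.18284, 0.22388, 0.32463 (working shown to 5 dp, full precision carried).
H' = −Σ pᵢ ln pᵢ = −((-0.35310) + (-0.31067) + (-0.33507) + (-0.36523)) = 1.36407.
With S = 4 species, ln S = 1.38629, so J = 1.36407/1.38629 = 0.98397, i.e. 0.984 to 3 decimal places.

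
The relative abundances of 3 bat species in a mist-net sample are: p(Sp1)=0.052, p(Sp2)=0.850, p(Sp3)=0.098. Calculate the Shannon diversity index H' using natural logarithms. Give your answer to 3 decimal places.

0.520

Each pᵢ ln pᵢ term (working shown to 5 dp, full precision carried): 0.052×(-2.95651)=-0.15374, 0.85×(-0.16252)=-0.13814, 0.098×(-2.32279)=-0.22763.
Sum = -0.51951, so H' = 0.520.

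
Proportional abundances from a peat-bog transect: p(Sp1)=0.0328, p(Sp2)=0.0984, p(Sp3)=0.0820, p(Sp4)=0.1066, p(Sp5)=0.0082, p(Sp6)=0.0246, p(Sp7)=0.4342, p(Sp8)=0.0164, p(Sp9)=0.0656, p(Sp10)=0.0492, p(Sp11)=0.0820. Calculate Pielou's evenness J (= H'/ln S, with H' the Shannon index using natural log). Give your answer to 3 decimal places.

0.782

H' = −Σ pᵢ ln pᵢ = −((-0.11209) + (-0.22816) + (-0.20508) + (-0.23864) + (-0.03939) + (-0.09114) + (-0.36223) + (-0.06741) + (-0.17871) + (-0.14818) + (-0.20508)) = 1.87613 (working shown to 5 dp, full precision carried).
With S = 11 species, ln S = 2.39790, so J = 1.87613/2.39790 = 0.78241, i.e. 0.782 to 3 decimal places.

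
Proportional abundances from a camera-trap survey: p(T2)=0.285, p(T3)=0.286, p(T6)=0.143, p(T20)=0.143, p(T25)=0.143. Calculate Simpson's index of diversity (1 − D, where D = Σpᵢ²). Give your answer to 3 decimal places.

D = 0.285² + 0.286² + 0.143² + 0.143² + 0.143² = 0.08122 + 0.08180 + 0.02045 + 0.02045 + 0.02045 = 0.22437 (working shown to 5 dp, full precision carried).
So 1 − D = 0.77563, i.e. 0.776 to 3 decimal places.

0.776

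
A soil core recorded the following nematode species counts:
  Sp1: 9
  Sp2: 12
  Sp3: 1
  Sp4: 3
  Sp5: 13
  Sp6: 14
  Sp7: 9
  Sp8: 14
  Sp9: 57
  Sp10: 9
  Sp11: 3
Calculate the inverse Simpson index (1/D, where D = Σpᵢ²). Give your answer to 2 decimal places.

4.92

Total N = 9+12+1+3+13+14+9+14+57+9+3 = 144, so the proportions are 0.0625, 0.083333, 0.006944, 0.020833, 0.090278, 0.097222, 0.0625, 0.097222, 0.395833, 0.0625, 0.020833 (working shown to 6 dp, full precision carried).
D = 0.0625² + 0.083333² + 0.006944² + 0.020833² + 0.090278² + 0.097222² + 0.0625² + 0.097222² + 0.395833² + 0.0625² + 0.020833² = 0.003906 + 0.006944 + 0.000048 + 0.000434 + 0.008150 + 0.009452 + 0.003906 + 0.009452 + 0.156684 + 0.003906 + 0.000434 = 0.203318.
So 1/D = 4.9184, i.e. 4.92 to 2 decimal places.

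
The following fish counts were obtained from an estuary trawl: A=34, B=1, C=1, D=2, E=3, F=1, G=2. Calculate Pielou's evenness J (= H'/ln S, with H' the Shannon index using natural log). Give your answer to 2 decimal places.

0.47

Total N = 34+1+1+2+3+1+2 = 44, so the proportions are 0.7727, 0.0227, 0.0227, 0.0455, 0.0682, 0.0227, 0.0455 (working shown to 4 dp, full precision carried).
H' = −Σ pᵢ ln pᵢ = −((-0.1992) + (-0.0860) + (-0.0860) + (-0.1405) + (-0.1831) + (-0.0860) + (-0.1405)) = 0.9214.
With S = 7 species, ln S = 1.9459, so J = 0.9214/1.9459 = 0.4735, i.e. 0.47 to 2 decimal places.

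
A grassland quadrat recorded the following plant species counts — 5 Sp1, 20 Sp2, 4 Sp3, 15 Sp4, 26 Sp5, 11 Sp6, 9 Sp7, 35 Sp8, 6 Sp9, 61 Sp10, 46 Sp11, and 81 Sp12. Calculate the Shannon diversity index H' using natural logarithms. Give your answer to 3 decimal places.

2.119

Total N = 5+20+4+15+26+11+9+35+6+61+46+81 = 319, so the proportions are 0.01567, 0.0627, 0.01254, 0.04702, 0.0815, 0.03448, 0.02821, 0.10972, 0.01881, 0.19122, 0.1442, 0.25392 (working shown to 5 dp, full precision carried).
Each pᵢ ln pᵢ term: 0.01567×(-4.15575)=-0.06514, 0.0627×(-2.76946)=-0.17363, 0.01254×(-4.37890)=-0.05491, 0.04702×(-3.05714)=-0.14375, 0.0815×(-2.50709)=-0.20434, 0.03448×(-3.36730)=-0.11611, 0.02821×(-3.56797)=-0.10066, 0.10972×(-2.20984)=-0.24246, 0.01881×(-3.97343)=-0.07474, 0.19122×(-1.65432)=-0.31634, 0.1442×(-1.93655)=-0.27925, 0.25392×(-1.37074)=-0.34806.
Sum = -2.11939, so H' = 2.119.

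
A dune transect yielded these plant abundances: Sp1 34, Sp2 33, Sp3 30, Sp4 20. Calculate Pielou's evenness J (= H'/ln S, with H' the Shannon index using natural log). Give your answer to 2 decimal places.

Total N = 34+33+30+20 = 117, so the proportions are 0.2906, 0.2821, 0.2564, 0.1709 (working shown to 4 dp, full precision carried).
H' = −Σ pᵢ ln pᵢ = −((-0.3591) + (-0.3570) + (-0.3490) + (-0.3020)) = 1.3670.
With S = 4 species, ln S = 1.3863, so J = 1.3670/1.3863 = 0.9861, i.e. 0.99 to 2 decimal places.

0.99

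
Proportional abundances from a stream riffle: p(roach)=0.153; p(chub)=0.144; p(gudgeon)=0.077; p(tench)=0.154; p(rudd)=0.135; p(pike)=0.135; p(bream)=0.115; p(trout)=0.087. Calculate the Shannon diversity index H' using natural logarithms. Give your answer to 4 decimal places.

2.0537

Each pᵢ ln pᵢ term (working shown to 6 dp, full precision carried): 0.153×(-1.877317)=-0.287230, 0.144×(-1.937942)=-0.279064, 0.077×(-2.563950)=-0.197424, 0.154×(-1.870803)=-0.288104, 0.135×(-2.002481)=-0.270335, 0.135×(-2.002481)=-0.270335, 0.115×(-2.162823)=-0.248725, 0.087×(-2.441847)=-0.212441.
Sum = -2.053656, so H' = 2.0537.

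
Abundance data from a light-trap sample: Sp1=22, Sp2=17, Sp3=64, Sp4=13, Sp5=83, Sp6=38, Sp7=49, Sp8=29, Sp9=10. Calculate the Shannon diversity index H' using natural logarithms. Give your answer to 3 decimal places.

Total N = 22+17+64+13+83+38+49+29+10 = 325, so the proportions are 0.06769, 0.05231, 0.19692, 0.04, 0.25538, 0.11692, 0.15077, 0.08923, 0.03077 (working shown to 5 dp, full precision carried).
Each pᵢ ln pᵢ term: 0.06769×(-2.69278)=-0.18228, 0.05231×(-2.95061)=-0.15434, 0.19692×(-1.62494)=-0.31999, 0.04×(-3.21888)=-0.12876, 0.25538×(-1.36498)=-0.34860, 0.11692×(-2.14624)=-0.25094, 0.15077×(-1.89200)=-0.28526, 0.08923×(-2.41653)=-0.21563, 0.03077×(-3.48124)=-0.10712.
Sum = -1.99290, so H' = 1.993.

1.993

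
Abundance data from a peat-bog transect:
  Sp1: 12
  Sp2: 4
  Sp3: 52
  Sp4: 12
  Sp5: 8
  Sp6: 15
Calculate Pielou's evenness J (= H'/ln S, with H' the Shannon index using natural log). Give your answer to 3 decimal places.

Total N = 12+4+52+12+8+15 = 103, so the proportions are 0.1165, 0.03883, 0.50485, 0.1165, 0.07767, 0.14563 (working shown to 5 dp, full precision carried).
H' = −Σ pᵢ ln pᵢ = −((-0.25046) + (-0.12615) + (-0.34506) + (-0.25046) + (-0.19847) + (-0.28058)) = 1.45120.
With S = 6 species, ln S = 1.79176, so J = 1.45120/1.79176 = 0.80993, i.e. 0.810 to 3 decimal places.

0.810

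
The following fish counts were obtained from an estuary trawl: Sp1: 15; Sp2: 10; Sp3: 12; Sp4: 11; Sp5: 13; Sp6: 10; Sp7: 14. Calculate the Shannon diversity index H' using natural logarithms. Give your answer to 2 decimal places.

Total N = 15+10+12+11+13+10+14 = 85, so the proportions are 0.17647, 0.11765, 0.14118, 0.12941, 0.15294, 0.11765, 0.16471 (working shown to 5 dp, full precision carried).
Each pᵢ ln pᵢ term: 0.17647×(-1.73460)=-0.30611, 0.11765×(-2.14007)=-0.25177, 0.14118×(-1.95774)=-0.27639, 0.12941×(-2.04476)=-0.26462, 0.15294×(-1.87770)=-0.28718, 0.11765×(-2.14007)=-0.25177, 0.16471×(-1.80359)=-0.29706.
Sum = -1.93489, so H' = 1.93.

1.93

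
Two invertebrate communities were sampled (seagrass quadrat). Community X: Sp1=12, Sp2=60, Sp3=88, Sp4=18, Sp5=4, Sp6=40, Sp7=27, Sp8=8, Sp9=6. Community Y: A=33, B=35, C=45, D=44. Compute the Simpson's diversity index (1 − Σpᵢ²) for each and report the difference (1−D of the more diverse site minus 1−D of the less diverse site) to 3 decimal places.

0.048

Community X: N=263, proportions 0.045627, 0.228137, 0.334601, 0.068441, 0.015209, 0.152091, 0.102662, 0.030418, 0.022814, giving 1−D = 0.793882 (working shown to 6 dp, full precision carried).
Community Y: N=157, proportions 0.210191, 0.22293, 0.286624, 0.280255, giving 1−D = 0.745426.
Difference = |0.793882 − 0.745426| = 0.048456, i.e. 0.048 to 3 decimal places.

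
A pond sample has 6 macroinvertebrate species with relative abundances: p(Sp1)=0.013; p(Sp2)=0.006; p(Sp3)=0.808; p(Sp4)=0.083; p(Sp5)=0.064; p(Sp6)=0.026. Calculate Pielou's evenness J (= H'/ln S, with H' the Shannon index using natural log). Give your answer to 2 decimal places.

H' = −Σ pᵢ ln pᵢ = −((-0.0565) + (-0.0307) + (-0.1723) + (-0.2066) + (-0.1759) + (-0.0949)) = 0.7368 (working shown to 4 dp, full precision carried).
With S = 6 species, ln S = 1.7918, so J = 0.7368/1.7918 = 0.4112, i.e. 0.41 to 2 decimal places.

0.41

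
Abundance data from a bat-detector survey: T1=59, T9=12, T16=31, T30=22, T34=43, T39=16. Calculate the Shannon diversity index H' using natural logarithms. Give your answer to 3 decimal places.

Total N = 59+12+31+22+43+16 = 183, so the proportions are 0.3224, 0.06557, 0.1694, 0.12022, 0.23497, 0.08743 (working shown to 5 dp, full precision carried).
Each pᵢ ln pᵢ term: 0.3224×(-1.13195)=-0.36495, 0.06557×(-2.72458)=-0.17866, 0.1694×(-1.77550)=-0.30077, 0.12022×(-2.11844)=-0.25468, 0.23497×(-1.44829)=-0.34031, 0.08743×(-2.43690)=-0.21306.
Sum = -1.65242, so H' = 1.652.

1.652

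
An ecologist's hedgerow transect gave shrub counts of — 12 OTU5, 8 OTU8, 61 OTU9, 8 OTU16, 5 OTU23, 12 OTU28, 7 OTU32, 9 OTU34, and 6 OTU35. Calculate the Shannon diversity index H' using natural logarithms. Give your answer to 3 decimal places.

1.759

Total N = 12+8+61+8+5+12+7+9+6 = 128, so the proportions are 0.09375, 0.0625, 0.47656, 0.0625, 0.03906, 0.09375, 0.05469, 0.07031, 0.04688 (working shown to 5 dp, full precision carried).
Each pᵢ ln pᵢ term: 0.09375×(-2.36712)=-0.22192, 0.0625×(-2.77259)=-0.17329, 0.47656×(-0.74116)=-0.35321, 0.0625×(-2.77259)=-0.17329, 0.03906×(-3.24259)=-0.12666, 0.09375×(-2.36712)=-0.22192, 0.05469×(-2.90612)=-0.15893, 0.07031×(-2.65481)=-0.18667, 0.04688×(-3.06027)=-0.14345.
Sum = -1.75933, so H' = 1.759.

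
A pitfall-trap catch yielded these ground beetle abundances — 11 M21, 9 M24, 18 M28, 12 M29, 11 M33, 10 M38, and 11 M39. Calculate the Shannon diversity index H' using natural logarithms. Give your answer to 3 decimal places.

1.922

Total N = 11+9+18+12+11+10+11 = 82, so the proportions are 0.13415, 0.10976, 0.21951, 0.14634, 0.13415, 0.12195, 0.13415 (working shown to 5 dp, full precision carried).
Each pᵢ ln pᵢ term: 0.13415×(-2.00882)=-0.26948, 0.10976×(-2.20949)=-0.24251, 0.21951×(-1.51635)=-0.33286, 0.14634×(-1.92181)=-0.28124, 0.13415×(-2.00882)=-0.26948, 0.12195×(-2.10413)=-0.25660, 0.13415×(-2.00882)=-0.26948.
Sum = -1.92163, so H' = 1.922.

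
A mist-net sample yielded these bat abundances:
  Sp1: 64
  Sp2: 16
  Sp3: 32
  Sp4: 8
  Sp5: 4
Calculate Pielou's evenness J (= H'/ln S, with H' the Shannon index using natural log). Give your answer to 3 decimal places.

0.772

Total N = 64+16+32+8+4 = 124, so the proportions are 0.51613, 0.12903, 0.25806, 0.06452, 0.03226 (working shown to 5 dp, full precision carried).
H' = −Σ pᵢ ln pᵢ = −((-0.34137) + (-0.26422) + (-0.34956) + (-0.17683) + (-0.11077)) = 1.24275.
With S = 5 species, ln S = 1.60944, so J = 1.24275/1.60944 = 0.77216, i.e. 0.772 to 3 decimal places.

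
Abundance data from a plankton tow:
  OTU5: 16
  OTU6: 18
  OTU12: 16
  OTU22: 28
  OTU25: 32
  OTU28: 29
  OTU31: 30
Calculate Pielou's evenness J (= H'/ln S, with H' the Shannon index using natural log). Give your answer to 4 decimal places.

0.9801

Total N = 16+18+16+28+32+29+30 = 169, so the proportions are 0.094675, 0.106509, 0.094675, 0.16568, 0.189349, 0.171598, 0.177515 (working shown to 6 dp, full precision carried).
H' = −Σ pᵢ ln pᵢ = −((-0.223177) + (-0.238529) + (-0.223177) + (-0.297843) + (-0.315108) + (-0.302458) + (-0.306870)) = 1.907163.
With S = 7 species, ln S = 1.945910, so J = 1.907163/1.945910 = 0.980088, i.e. 0.9801 to 4 decimal places.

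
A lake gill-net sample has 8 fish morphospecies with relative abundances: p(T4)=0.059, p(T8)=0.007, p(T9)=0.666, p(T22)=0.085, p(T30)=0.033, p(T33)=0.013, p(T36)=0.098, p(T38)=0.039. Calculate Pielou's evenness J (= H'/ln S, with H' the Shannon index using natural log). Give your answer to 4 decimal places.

0.5795

H' = −Σ pᵢ ln pᵢ = −((-0.1669829) + (-0.0347329) + (-0.2707061) + (-0.2095338) + (-0.1125712) + (-0.0564565) + (-0.2276332) + (-0.1265236)) = 1.2051401 (working shown to 7 dp, full precision carried).
With S = 8 species, ln S = 2.0794415, so J = 1.2051401/2.0794415 = 0.5795499, i.e. 0.5795 to 4 decimal places.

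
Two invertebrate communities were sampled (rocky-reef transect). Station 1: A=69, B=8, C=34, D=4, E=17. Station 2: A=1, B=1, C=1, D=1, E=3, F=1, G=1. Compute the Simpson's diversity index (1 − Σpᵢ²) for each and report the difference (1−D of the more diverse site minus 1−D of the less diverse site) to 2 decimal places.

0.18

Station 1: N=132, proportions 0.5227, 0.0606, 0.2576, 0.0303, 0.1288, giving 1−D = 0.6392 (working shown to 4 dp, full precision carried).
Station 2: N=9, proportions 0.1111, 0.1111, 0.1111, 0.1111, 0.3333, 0.1111, 0.1111, giving 1−D = 0.8148.
Difference = |0.6392 − 0.8148| = 0.1756, i.e. 0.18 to 2 decimal places.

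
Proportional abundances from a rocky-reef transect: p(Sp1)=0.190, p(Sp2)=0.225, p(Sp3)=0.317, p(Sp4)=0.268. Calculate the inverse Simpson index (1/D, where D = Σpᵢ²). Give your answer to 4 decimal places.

3.8604

D = 0.19² + 0.225² + 0.317² + 0.268² = 0.03610000 + 0.05062500 + 0.10048900 + 0.07182400 = 0.25903800 (working shown to 8 dp, full precision carried).
So 1/D = 3.860437, i.e. 3.8604 to 4 decimal places.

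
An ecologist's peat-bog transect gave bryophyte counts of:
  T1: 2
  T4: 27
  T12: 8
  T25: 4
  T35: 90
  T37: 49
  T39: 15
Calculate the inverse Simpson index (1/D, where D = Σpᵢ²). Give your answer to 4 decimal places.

Total N = 2+27+8+4+90+49+15 = 195, so the proportions are 0.01025641, 0.13846154, 0.04102564, 0.02051282, 0.46153846, 0.25128205, 0.07692308 (working shown to 8 dp, full precision carried).
D = 0.01025641² + 0.13846154² + 0.04102564² + 0.02051282² + 0.46153846² + 0.25128205² + 0.07692308² = 0.00010519 + 0.01917160 + 0.00168310 + 0.00042078 + 0.21301775 + 0.06314267 + 0.00591716 = 0.30345825.
So 1/D = 3.295346, i.e. 3.2953 to 4 decimal places.

3.2953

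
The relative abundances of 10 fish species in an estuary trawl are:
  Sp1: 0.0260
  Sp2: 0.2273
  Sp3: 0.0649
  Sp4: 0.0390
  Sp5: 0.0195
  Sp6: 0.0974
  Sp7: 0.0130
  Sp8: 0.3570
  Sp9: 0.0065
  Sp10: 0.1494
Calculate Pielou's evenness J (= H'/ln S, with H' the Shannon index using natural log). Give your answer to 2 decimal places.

0.77

H' = −Σ pᵢ ln pᵢ = −((-0.0949) + (-0.3367) + (-0.1775) + (-0.1265) + (-0.0768) + (-0.2268) + (-0.0565) + (-0.3677) + (-0.0327) + (-0.2840)) = 1.7802 (working shown to 4 dp, full precision carried).
With S = 10 species, ln S = 2.3026, so J = 1.7802/2.3026 = 0.7731, i.e. 0.77 to 2 decimal places.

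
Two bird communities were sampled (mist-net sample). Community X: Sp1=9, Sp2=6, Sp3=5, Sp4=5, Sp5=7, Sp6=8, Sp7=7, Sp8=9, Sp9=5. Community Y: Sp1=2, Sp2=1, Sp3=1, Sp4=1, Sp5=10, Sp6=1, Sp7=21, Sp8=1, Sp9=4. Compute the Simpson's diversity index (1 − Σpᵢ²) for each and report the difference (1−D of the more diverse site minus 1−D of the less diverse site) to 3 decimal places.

0.204

Community X: N=61, proportions 0.14754, 0.09836, 0.08197, 0.08197, 0.11475, 0.13115, 0.11475, 0.14754, 0.08197, giving 1−D = 0.88310 (working shown to 5 dp, full precision carried).
Community Y: N=42, proportions 0.04762, 0.02381, 0.02381, 0.02381, 0.2381, 0.02381, 0.5, 0.02381, 0.09524, giving 1−D = 0.67914.
Difference = |0.88310 − 0.67914| = 0.20396, i.e. 0.204 to 3 decimal places.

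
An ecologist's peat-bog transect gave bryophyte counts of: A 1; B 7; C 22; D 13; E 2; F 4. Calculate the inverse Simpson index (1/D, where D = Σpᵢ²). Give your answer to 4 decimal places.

3.3209

Total N = 1+7+22+13+2+4 = 49, so the proportions are 0.02040816, 0.14285714, 0.44897959, 0.26530612, 0.04081633, 0.08163265 (working shown to 8 dp, full precision carried).
D = 0.02040816² + 0.14285714² + 0.44897959² + 0.26530612² + 0.04081633² + 0.08163265² = 0.00041649 + 0.02040816 + 0.20158267 + 0.07038734 + 0.00166597 + 0.00666389 = 0.30112453.
So 1/D = 3.320885, i.e. 3.3209 to 4 decimal places.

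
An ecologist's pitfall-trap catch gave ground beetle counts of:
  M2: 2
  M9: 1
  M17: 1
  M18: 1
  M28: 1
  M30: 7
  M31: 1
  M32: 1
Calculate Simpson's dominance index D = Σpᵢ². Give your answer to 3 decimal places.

0.262

Total N = 2+1+1+1+1+7+1+1 = 15, so the proportions are 0.13333, 0.06667, 0.06667, 0.06667, 0.06667, 0.46667, 0.06667, 0.06667 (working shown to 5 dp, full precision carried).
D = 0.13333² + 0.06667² + 0.06667² + 0.06667² + 0.06667² + 0.46667² + 0.06667² + 0.06667² = 0.01778 + 0.00444 + 0.00444 + 0.00444 + 0.00444 + 0.21778 + 0.00444 + 0.00444 = 0.26222.
To 3 decimal places, D = 0.262.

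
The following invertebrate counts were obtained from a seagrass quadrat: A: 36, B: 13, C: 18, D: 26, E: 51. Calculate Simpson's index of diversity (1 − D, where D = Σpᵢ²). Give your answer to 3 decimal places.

0.756

Total N = 36+13+18+26+51 = 144, so the proportions are 0.25, 0.09028, 0.125, 0.18056, 0.35417 (working shown to 5 dp, full precision carried).
D = 0.25² + 0.09028² + 0.125² + 0.18056² + 0.35417² = 0.06250 + 0.00815 + 0.01562 + 0.03260 + 0.12543 = 0.24431.
So 1 − D = 0.75569, i.e. 0.756 to 3 decimal places.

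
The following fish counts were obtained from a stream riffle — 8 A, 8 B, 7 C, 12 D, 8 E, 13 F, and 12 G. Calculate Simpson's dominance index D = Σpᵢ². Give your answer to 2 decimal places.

Total N = 8+8+7+12+8+13+12 = 68, so the proportions are 0.1176, 0.1176, 0.1029, 0.1765, 0.1176, 0.1912, 0.1765 (working shown to 4 dp, full precision carried).
D = 0.1176² + 0.1176² + 0.1029² + 0.1765² + 0.1176² + 0.1912² + 0.1765² = 0.0138 + 0.0138 + 0.0106 + 0.0311 + 0.0138 + 0.0365 + 0.0311 = 0.1510.
To 2 decimal places, D = 0.15.

0.15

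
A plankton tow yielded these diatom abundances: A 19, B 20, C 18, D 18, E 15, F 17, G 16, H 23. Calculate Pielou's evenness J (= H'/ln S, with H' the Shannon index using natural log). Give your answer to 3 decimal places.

0.996

Total N = 19+20+18+18+15+17+16+23 = 146, so the proportions are 0.13014, 0.13699, 0.12329, 0.12329, 0.10274, 0.11644, 0.10959, 0.15753 (working shown to 5 dp, full precision carried).
H' = −Σ pᵢ ln pᵢ = −((-0.26537) + (-0.27231) + (-0.25807) + (-0.25807) + (-0.23379) + (-0.25039) + (-0.24230) + (-0.29114)) = 2.07145.
With S = 8 species, ln S = 2.07944, so J = 2.07145/2.07944 = 0.99615, i.e. 0.996 to 3 decimal places.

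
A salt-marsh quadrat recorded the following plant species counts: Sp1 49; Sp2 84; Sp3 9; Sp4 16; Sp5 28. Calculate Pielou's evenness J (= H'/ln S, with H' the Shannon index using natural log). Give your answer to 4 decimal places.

Total N = 49+84+9+16+28 = 186, so the proportions are 0.263441, 0.451613, 0.048387, 0.086022, 0.150538 (working shown to 6 dp, full precision carried).
H' = −Σ pᵢ ln pᵢ = −((-0.351411) + (-0.359001) + (-0.146541) + (-0.211024) + (-0.285049)) = 1.353026.
With S = 5 species, ln S = 1.609438, so J = 1.353026/1.609438 = 0.840683, i.e. 0.8407 to 4 decimal places.

0.8407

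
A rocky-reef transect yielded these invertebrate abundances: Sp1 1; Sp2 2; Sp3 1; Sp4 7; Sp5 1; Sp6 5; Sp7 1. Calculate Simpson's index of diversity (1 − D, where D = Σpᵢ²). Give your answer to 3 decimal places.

0.747

Total N = 1+2+1+7+1+5+1 = 18, so the proportions are 0.05556, 0.11111, 0.05556, 0.38889, 0.05556, 0.27778, 0.05556 (working shown to 5 dp, full precision carried).
D = 0.05556² + 0.11111² + 0.05556² + 0.38889² + 0.05556² + 0.27778² + 0.05556² = 0.00309 + 0.01235 + 0.00309 + 0.15123 + 0.00309 + 0.07716 + 0.00309 = 0.25309.
So 1 − D = 0.74691, i.e. 0.747 to 3 decimal places.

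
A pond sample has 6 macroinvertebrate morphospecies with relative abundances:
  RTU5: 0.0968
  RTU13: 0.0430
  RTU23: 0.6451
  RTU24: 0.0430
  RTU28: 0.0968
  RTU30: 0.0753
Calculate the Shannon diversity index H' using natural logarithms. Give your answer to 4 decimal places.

Each pᵢ ln pᵢ term (working shown to 6 dp, full precision carried): 0.0968×(-2.335108)=-0.226038, 0.043×(-3.146555)=-0.135302, 0.6451×(-0.438350)=-0.282780, 0.043×(-3.146555)=-0.135302, 0.0968×(-2.335108)=-0.226038, 0.0753×(-2.586275)=-0.194747.
Sum = -1.200207, so H' = 1.2002.

1.2002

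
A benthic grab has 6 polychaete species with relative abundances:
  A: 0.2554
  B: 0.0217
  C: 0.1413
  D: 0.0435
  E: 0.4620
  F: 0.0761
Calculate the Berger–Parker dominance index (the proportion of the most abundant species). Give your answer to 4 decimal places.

The largest proportion is 0.462, i.e. d = 0.4620 to 4 decimal places.

0.4620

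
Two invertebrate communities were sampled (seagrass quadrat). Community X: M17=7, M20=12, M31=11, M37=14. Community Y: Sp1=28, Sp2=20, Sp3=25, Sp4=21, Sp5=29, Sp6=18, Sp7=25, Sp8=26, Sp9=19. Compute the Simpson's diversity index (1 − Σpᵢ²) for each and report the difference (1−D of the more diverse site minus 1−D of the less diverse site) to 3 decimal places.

0.149

Community X: N=44, proportions 0.15909, 0.27273, 0.25, 0.31818, giving 1−D = 0.73657 (working shown to 5 dp, full precision carried).
Community Y: N=211, proportions 0.1327, 0.09479, 0.11848, 0.09953, 0.13744, 0.08531, 0.11848, 0.12322, 0.09005, giving 1−D = 0.88596.
Difference = |0.73657 − 0.88596| = 0.14939, i.e. 0.149 to 3 decimal places.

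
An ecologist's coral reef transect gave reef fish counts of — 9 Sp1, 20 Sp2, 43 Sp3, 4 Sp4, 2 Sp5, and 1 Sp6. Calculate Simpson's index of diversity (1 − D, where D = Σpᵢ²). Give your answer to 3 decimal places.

0.623

Total N = 9+20+43+4+2+1 = 79, so the proportions are 0.11392, 0.25316, 0.5443, 0.05063, 0.02532, 0.01266 (working shown to 5 dp, full precision carried).
D = 0.11392² + 0.25316² + 0.5443² + 0.05063² + 0.02532² + 0.01266² = 0.01298 + 0.06409 + 0.29627 + 0.00256 + 0.00064 + 0.00016 = 0.37670.
So 1 − D = 0.62330, i.e. 0.623 to 3 decimal places.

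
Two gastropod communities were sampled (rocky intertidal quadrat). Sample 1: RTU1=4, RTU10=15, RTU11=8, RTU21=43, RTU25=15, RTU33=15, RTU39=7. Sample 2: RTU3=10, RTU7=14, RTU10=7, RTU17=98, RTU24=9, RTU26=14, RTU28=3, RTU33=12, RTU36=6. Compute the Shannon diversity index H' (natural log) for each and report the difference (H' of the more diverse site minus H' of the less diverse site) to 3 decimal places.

0.139

Sample 1: N=107, proportions 0.03738, 0.14019, 0.07477, 0.40187, 0.14019, 0.14019, 0.06542, giving H' = 1.68782 (working shown to 5 dp, full precision carried).
Sample 2: N=173, proportions 0.0578, 0.08092, 0.04046, 0.56647, 0.05202, 0.08092, 0.01734, 0.06936, 0.03468, giving H' = 1.54920.
Difference = |1.68782 − 1.54920| = 0.13862, i.e. 0.139 to 3 decimal places.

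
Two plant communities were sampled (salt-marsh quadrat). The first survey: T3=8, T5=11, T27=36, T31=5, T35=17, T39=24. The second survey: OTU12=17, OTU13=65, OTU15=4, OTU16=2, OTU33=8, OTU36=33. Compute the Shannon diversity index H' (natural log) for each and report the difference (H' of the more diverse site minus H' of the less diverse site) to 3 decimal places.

The first survey: N=101, proportions 0.0792079, 0.1089109, 0.3564356, 0.049505, 0.1683168, 0.2376238, giving H' = 1.6002277 (working shown to 7 dp, full precision carried).
The second survey: N=129, proportions 0.1317829, 0.503876, 0.0310078, 0.0155039, 0.0620155, 0.255814, giving H' = 1.3059244.
Difference = |1.6002277 − 1.3059244| = 0.2943033, i.e. 0.294 to 3 decimal places.

0.294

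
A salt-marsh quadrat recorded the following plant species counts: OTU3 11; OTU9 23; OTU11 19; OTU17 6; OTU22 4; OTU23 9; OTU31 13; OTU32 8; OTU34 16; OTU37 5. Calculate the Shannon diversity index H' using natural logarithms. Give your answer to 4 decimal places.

Total N = 11+23+19+6+4+9+13+8+16+5 = 114, so the proportions are 0.096491, 0.201754, 0.166667, 0.052632, 0.035088, 0.078947, 0.114035, 0.070175, 0.140351, 0.04386 (working shown to 6 dp, full precision carried).
Each pᵢ ln pᵢ term: 0.096491×(-2.338303)=-0.225626, 0.201754×(-1.600704)=-0.322949, 0.166667×(-1.791759)=-0.298627, 0.052632×(-2.944439)=-0.154970, 0.035088×(-3.349904)=-0.117540, 0.078947×(-2.538974)=-0.200445, 0.114035×(-2.171249)=-0.247599, 0.070175×(-2.656757)=-0.186439, 0.140351×(-1.963610)=-0.275594, 0.04386×(-3.126761)=-0.137139.
Sum = -2.166928, so H' = 2.1669.

2.1669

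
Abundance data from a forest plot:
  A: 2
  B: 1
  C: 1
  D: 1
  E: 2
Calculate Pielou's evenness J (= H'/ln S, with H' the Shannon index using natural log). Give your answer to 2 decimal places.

Total N = 2+1+1+1+2 = 7, so the proportions are 0.2857, 0.1429, 0.1429, 0.1429, 0.2857 (working shown to 4 dp, full precision carried).
H' = −Σ pᵢ ln pᵢ = −((-0.3579) + (-0.2780) + (-0.2780) + (-0.2780) + (-0.3579)) = 1.5498.
With S = 5 species, ln S = 1.6094, so J = 1.5498/1.6094 = 0.9630, i.e. 0.96 to 2 decimal places.

0.96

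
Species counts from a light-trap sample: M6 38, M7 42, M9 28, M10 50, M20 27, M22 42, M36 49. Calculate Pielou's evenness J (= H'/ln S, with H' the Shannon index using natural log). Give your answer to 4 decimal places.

0.9877

Total N = 38+42+28+50+27+42+49 = 276, so the proportions are 0.137681, 0.152174, 0.101449, 0.181159, 0.097826, 0.152174, 0.177536 (working shown to 6 dp, full precision carried).
H' = −Σ pᵢ ln pᵢ = −((-0.272996) + (-0.286503) + (-0.232136) + (-0.309489) + (-0.227403) + (-0.286503) + (-0.306886)) = 1.921915.
With S = 7 species, ln S = 1.945910, so J = 1.921915/1.945910 = 0.987669, i.e. 0.9877 to 4 decimal places.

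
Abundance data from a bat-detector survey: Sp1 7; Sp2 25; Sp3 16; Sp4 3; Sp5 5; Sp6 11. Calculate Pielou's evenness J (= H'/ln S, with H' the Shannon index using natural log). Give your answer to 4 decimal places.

Total N = 7+25+16+3+5+11 = 67, so the proportions are 0.104478, 0.373134, 0.238806, 0.044776, 0.074627, 0.164179 (working shown to 6 dp, full precision carried).
H' = −Σ pᵢ ln pᵢ = −((-0.235992) + (-0.367842) + (-0.341995) + (-0.139078) + (-0.193676) + (-0.296638)) = 1.575222.
With S = 6 species, ln S = 1.791759, so J = 1.575222/1.791759 = 0.879148, i.e. 0.8791 to 4 decimal places.

0.8791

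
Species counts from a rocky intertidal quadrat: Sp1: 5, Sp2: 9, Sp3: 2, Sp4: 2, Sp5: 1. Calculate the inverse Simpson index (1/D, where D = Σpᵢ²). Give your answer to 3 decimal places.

Total N = 5+9+2+2+1 = 19, so the proportions are 0.263158, 0.473684, 0.105263, 0.105263, 0.052632 (working shown to 6 dp, full precision carried).
D = 0.263158² + 0.473684² + 0.105263² + 0.105263² + 0.052632² = 0.069252 + 0.224377 + 0.011080 + 0.011080 + 0.002770 = 0.318560.
So 1/D = 3.13913, i.e. 3.139 to 3 decimal places.

3.139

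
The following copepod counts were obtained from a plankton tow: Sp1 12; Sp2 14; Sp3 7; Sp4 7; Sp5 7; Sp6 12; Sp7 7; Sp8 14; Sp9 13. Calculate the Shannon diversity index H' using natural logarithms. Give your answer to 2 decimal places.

2.15

Total N = 12+14+7+7+7+12+7+14+13 = 93, so the proportions are 0.129, 0.1505, 0.0753, 0.0753, 0.0753, 0.129, 0.0753, 0.1505, 0.1398 (working shown to 4 dp, full precision carried).
Each pᵢ ln pᵢ term: 0.129×(-2.0477)=-0.2642, 0.1505×(-1.8935)=-0.2850, 0.0753×(-2.5867)=-0.1947, 0.0753×(-2.5867)=-0.1947, 0.0753×(-2.5867)=-0.1947, 0.129×(-2.0477)=-0.2642, 0.0753×(-2.5867)=-0.1947, 0.1505×(-1.8935)=-0.2850, 0.1398×(-1.9677)=-0.2750.
Sum = -2.1524, so H' = 2.15.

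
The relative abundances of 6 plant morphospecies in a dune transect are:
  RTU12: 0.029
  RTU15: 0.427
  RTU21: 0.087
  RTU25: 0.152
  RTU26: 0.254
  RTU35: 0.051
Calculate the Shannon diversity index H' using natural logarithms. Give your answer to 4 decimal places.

1.4647

Each pᵢ ln pᵢ term (working shown to 6 dp, full precision carried): 0.029×(-3.540459)=-0.102673, 0.427×(-0.850971)=-0.363365, 0.087×(-2.441847)=-0.212441, 0.152×(-1.883875)=-0.286349, 0.254×(-1.370421)=-0.348087, 0.051×(-2.975930)=-0.151772.
Sum = -1.464687, so H' = 1.4647.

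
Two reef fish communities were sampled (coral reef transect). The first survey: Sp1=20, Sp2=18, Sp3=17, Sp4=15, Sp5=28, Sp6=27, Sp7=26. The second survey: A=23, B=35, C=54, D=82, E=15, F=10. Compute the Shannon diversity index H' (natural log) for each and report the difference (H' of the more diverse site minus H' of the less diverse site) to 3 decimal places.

The first survey: N=151, proportions 0.13245, 0.11921, 0.11258, 0.09934, 0.18543, 0.17881, 0.17219, giving H' = 1.91975 (working shown to 5 dp, full precision carried).
The second survey: N=219, proportions 0.10502, 0.15982, 0.24658, 0.37443, 0.06849, 0.04566, giving H' = 1.56735.
Difference = |1.91975 − 1.56735| = 0.35240, i.e. 0.352 to 3 decimal places.

0.352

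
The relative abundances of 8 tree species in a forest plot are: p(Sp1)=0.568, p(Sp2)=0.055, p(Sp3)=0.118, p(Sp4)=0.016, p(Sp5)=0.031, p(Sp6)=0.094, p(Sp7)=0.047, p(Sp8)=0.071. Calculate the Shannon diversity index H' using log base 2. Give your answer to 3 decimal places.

Each pᵢ log₂ pᵢ term (working shown to 5 dp, full precision carried): 0.568×(-0.81604)=-0.46351, 0.055×(-4.18442)=-0.23014, 0.118×(-3.08314)=-0.36381, 0.016×(-5.96578)=-0.09545, 0.031×(-5.01159)=-0.15536, 0.094×(-3.41120)=-0.32065, 0.047×(-4.41120)=-0.20733, 0.071×(-3.81604)=-0.27094.
Sum = -2.10719, so H' = 2.107.

2.107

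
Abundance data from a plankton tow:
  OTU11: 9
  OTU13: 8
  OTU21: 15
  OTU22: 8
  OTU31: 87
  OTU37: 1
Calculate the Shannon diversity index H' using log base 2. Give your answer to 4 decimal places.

1.5651

Total N = 9+8+15+8+87+1 = 128, so the proportions are 0.070312, 0.0625, 0.117188, 0.0625, 0.679688, 0.007812 (working shown to 6 dp, full precision carried).
Each pᵢ log₂ pᵢ term: 0.070312×(-3.830075)=-0.269302, 0.0625×(-4.000000)=-0.250000, 0.117188×(-3.093109)=-0.362474, 0.0625×(-4.000000)=-0.250000, 0.679688×(-0.557057)=-0.378624, 0.007812×(-7.000000)=-0.054688.
Sum = -1.565088, so H' = 1.5651.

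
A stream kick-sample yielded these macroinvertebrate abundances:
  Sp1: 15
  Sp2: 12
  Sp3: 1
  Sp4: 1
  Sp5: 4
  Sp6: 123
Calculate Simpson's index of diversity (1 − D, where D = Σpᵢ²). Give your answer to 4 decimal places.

0.3624

Total N = 15+12+1+1+4+123 = 156, so the proportions are 0.096154, 0.076923, 0.00641, 0.00641, 0.025641, 0.788462 (working shown to 6 dp, full precision carried).
D = 0.096154² + 0.076923² + 0.00641² + 0.00641² + 0.025641² + 0.788462² = 0.009246 + 0.005917 + 0.000041 + 0.000041 + 0.000657 + 0.621672 = 0.637574.
So 1 − D = 0.362426, i.e. 0.3624 to 4 decimal places.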